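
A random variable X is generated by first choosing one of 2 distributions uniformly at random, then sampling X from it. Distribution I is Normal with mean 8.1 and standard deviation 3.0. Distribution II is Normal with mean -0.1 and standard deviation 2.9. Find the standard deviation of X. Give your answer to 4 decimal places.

5.0512

Per component, I: μ=8.1, E[X²]=74.61; II: μ=-0.1, E[X²]=8.42.
E[X] = 0.5·8.1 + 0.5·-0.1 = 4.
E[X²] = 0.5·74.61 + 0.5·8.42 = 41.515.
Var(X) = E[X²] − (E[X])² = 41.515 − 16 = 25.515.
SD(X) = √25.515 = 5.05124.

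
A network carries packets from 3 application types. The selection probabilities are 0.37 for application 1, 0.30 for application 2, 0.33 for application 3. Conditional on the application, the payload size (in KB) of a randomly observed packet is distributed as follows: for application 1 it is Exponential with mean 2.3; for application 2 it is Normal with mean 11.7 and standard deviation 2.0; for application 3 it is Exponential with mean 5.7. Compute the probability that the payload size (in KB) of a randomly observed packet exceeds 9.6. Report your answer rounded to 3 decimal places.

0.323

Conditional on each application, P(X > 9.6): 1: 0.0153919; 2: 0.853141; 3: 0.185591.
By total probability, P(X > 9.6) = 0.37·0.0153919 + 0.3·0.853141 + 0.33·0.185591 = 0.322882.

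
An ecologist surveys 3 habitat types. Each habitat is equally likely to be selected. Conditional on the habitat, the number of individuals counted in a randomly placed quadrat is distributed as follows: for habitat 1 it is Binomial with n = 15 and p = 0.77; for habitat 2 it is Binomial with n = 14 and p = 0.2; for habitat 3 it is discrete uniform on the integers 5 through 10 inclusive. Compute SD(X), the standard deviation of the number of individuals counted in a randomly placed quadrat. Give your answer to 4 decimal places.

Per component, 1: μ=11.55, E[X²]=136.059; 2: μ=2.8, E[X²]=10.08; 3: μ=7.5, E[X²]=59.1667.
E[X] = 0.333333·11.55 + 0.333333·2.8 + 0.333333·7.5 = 7.28333.
E[X²] = 0.333333·136.059 + 0.333333·10.08 + 0.333333·59.1667 = 68.4352.
Var(X) = E[X²] − (E[X])² = 68.4352 − 53.0469 = 15.3883.
SD(X) = √15.3883 = 3.92279.

3.9228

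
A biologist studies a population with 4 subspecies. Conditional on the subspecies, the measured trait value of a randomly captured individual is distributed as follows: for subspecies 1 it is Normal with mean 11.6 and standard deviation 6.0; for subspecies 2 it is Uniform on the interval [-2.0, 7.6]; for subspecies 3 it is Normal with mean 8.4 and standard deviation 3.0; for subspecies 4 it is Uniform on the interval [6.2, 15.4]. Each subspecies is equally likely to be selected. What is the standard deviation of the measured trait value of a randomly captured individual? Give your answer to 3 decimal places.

5.174

Per component, 1: μ=11.6, E[X²]=170.56; 2: μ=2.8, E[X²]=15.52; 3: μ=8.4, E[X²]=79.56; 4: μ=10.8, E[X²]=123.693.
E[X] = 0.25·11.6 + 0.25·2.8 + 0.25·8.4 + 0.25·10.8 = 8.4.
E[X²] = 0.25·170.56 + 0.25·15.52 + 0.25·79.56 + 0.25·123.693 = 97.3333.
Var(X) = E[X²] − (E[X])² = 97.3333 − 70.56 = 26.7733.
SD(X) = √26.7733 = 5.1743.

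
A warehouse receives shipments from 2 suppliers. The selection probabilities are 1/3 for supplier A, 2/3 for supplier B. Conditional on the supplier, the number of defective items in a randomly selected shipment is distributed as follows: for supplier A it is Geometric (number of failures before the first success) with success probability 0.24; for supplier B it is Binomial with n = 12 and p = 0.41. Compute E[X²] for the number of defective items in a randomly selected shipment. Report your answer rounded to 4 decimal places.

25.8135

For each component E[X²] = Var + (mean)², giving A: 23.2222; B: 27.1092.
Overall E[X²] = 0.333333·23.2222 + 0.666667·27.1092 = 25.8135.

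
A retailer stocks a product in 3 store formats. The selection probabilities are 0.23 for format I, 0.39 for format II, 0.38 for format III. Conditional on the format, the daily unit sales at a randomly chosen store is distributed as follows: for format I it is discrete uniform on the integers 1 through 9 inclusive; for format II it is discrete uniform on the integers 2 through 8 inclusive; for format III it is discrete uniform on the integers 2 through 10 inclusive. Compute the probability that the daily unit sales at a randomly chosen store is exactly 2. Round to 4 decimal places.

Conditional on each format, P(X = 2): I: 0.111111; II: 0.142857; III: 0.111111.
By total probability, P(X = 2) = 0.23·0.111111 + 0.39·0.142857 + 0.38·0.111111 = 0.123492.

0.1235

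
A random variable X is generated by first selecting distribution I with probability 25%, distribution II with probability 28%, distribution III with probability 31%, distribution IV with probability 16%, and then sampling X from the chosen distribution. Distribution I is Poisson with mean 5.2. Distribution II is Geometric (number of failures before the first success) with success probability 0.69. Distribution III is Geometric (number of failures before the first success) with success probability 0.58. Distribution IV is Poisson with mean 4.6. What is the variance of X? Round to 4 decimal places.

Per component, I: μ=5.2, E[X²]=32.24; II: μ=0.449275, E[X²]=0.852972; III: μ=0.724138, E[X²]=1.77289; IV: μ=4.6, E[X²]=25.76.
E[X] = 0.25·5.2 + 0.28·0.449275 + 0.31·0.724138 + 0.16·4.6 = 2.38628.
E[X²] = 0.25·32.24 + 0.28·0.852972 + 0.31·1.77289 + 0.16·25.76 = 12.97.
Var(X) = E[X²] − (E[X])² = 12.97 − 5.69433 = 7.2757.

7.2757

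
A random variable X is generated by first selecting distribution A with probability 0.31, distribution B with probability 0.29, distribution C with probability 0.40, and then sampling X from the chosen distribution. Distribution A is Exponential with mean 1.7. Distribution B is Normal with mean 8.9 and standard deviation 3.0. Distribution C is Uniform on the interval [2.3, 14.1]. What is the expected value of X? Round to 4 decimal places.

Component means — A: 1.7; B: 8.9; C: 8.2.
E[X] = 0.31·1.7 + 0.29·8.9 + 0.4·8.2 = 6.388.

6.3880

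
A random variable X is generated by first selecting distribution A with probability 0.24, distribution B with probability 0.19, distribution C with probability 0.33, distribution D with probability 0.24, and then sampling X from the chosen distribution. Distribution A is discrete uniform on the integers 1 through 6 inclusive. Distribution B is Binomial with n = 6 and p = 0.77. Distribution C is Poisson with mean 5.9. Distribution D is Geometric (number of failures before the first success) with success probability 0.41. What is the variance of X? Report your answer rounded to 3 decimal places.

Per component, A: μ=3.5, E[X²]=15.1667; B: μ=4.62, E[X²]=22.407; C: μ=5.9, E[X²]=40.71; D: μ=1.43902, E[X²]=5.58061.
E[X] = 0.24·3.5 + 0.19·4.62 + 0.33·5.9 + 0.24·1.43902 = 4.01017.
E[X²] = 0.24·15.1667 + 0.19·22.407 + 0.33·40.71 + 0.24·5.58061 = 22.671.
Var(X) = E[X²] − (E[X])² = 22.671 − 16.0814 = 6.58955.

6.590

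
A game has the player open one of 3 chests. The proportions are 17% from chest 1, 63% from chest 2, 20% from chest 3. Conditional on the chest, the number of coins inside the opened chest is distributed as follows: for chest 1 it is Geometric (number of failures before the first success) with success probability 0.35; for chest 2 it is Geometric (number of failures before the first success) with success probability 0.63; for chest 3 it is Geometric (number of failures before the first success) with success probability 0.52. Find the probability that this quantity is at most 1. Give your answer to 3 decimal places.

0.796

Conditional on each chest, P(X ≤ 1): 1: 0.5775; 2: 0.8631; 3: 0.7696.
By total probability, P(X ≤ 1) = 0.17·0.5775 + 0.63·0.8631 + 0.2·0.7696 = 0.795848.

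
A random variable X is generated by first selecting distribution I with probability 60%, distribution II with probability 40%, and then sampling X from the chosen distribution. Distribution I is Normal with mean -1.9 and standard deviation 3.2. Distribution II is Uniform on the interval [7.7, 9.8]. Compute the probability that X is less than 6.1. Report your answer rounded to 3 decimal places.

Conditional on each component, P(X < 6.1): I: 0.99379; II: 0.
By total probability, P(X < 6.1) = 0.6·0.99379 + 0.4·0 = 0.596274.

0.596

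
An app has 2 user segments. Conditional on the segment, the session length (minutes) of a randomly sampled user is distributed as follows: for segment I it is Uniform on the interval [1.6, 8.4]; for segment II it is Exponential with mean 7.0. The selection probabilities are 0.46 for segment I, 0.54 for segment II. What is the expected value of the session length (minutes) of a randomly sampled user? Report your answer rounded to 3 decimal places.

6.080

Component means — I: 5; II: 7.
E[X] = 0.46·5 + 0.54·7 = 6.08.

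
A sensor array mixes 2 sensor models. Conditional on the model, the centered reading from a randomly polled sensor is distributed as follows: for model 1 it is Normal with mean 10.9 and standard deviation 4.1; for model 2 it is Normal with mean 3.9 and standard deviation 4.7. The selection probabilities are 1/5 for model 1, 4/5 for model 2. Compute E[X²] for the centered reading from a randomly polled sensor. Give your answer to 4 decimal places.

For each component E[X²] = Var + (mean)², giving 1: 135.62; 2: 37.3.
Overall E[X²] = 0.2·135.62 + 0.8·37.3 = 56.964.

56.9640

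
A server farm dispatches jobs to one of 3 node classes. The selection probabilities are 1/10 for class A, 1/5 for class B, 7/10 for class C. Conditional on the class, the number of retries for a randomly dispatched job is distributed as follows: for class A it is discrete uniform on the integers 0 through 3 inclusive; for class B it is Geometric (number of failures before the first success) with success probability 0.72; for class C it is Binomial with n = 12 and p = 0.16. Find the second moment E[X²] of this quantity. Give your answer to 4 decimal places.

4.1977

For each component E[X²] = Var + (mean)², giving A: 3.5; B: 0.691358; C: 5.2992.
Overall E[X²] = 0.1·3.5 + 0.2·0.691358 + 0.7·5.2992 = 4.19771.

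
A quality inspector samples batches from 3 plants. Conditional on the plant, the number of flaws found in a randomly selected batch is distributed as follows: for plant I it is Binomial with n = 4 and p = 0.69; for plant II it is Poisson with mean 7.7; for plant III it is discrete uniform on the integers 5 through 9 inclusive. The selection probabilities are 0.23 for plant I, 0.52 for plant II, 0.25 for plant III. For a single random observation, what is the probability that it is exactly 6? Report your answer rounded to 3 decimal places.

0.118

Conditional on each plant, P(X = 6): I: 0; II: 0.131082; III: 0.2.
By total probability, P(X = 6) = 0.23·0 + 0.52·0.131082 + 0.25·0.2 = 0.118163.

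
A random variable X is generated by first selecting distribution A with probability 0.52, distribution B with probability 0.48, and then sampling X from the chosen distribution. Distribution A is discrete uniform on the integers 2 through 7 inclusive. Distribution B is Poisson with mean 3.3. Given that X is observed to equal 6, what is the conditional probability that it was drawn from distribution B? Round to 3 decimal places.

0.268

Likelihoods P(X=6 | ·): A: 0.166667; B: 0.0661575.
Posterior ∝ prior × likelihood. Numerator for B: 0.48·0.0661575 = 0.0317556.
Normalizing constant: 0.52·0.166667 + 0.48·0.0661575 = 0.118422.
P(B | observation) = 0.0317556 / 0.118422 = 0.268156.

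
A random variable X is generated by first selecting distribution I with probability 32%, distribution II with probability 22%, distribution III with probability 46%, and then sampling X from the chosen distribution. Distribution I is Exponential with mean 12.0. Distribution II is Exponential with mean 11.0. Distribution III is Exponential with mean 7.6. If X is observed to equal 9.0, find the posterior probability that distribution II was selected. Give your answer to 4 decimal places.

0.2209

Likelihoods f(9.0 | ·): I: 0.0393639; II: 0.0401121; III: 0.0402615.
Posterior ∝ prior × likelihood. Numerator for II: 0.22·0.0401121 = 0.00882466.
Normalizing constant: 0.32·0.0393639 + 0.22·0.0401121 + 0.46·0.0402615 = 0.0399414.
P(II | observation) = 0.00882466 / 0.0399414 = 0.22094.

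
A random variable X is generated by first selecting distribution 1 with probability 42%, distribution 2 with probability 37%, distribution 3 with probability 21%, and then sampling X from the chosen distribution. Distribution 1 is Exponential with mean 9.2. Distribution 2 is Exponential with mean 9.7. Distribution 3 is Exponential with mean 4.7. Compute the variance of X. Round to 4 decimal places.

Per component, 1: μ=9.2, E[X²]=169.28; 2: μ=9.7, E[X²]=188.18; 3: μ=4.7, E[X²]=44.18.
E[X] = 0.42·9.2 + 0.37·9.7 + 0.21·4.7 = 8.44.
E[X²] = 0.42·169.28 + 0.37·188.18 + 0.21·44.18 = 150.002.
Var(X) = E[X²] − (E[X])² = 150.002 − 71.2336 = 78.7684.

78.7684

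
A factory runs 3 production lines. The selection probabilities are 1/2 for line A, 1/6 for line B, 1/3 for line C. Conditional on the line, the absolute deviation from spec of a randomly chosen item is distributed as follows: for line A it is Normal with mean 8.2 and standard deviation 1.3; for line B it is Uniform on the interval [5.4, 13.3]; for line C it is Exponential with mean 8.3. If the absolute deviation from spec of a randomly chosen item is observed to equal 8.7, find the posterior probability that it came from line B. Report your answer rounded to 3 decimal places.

Likelihoods f(8.7 | ·): A: 0.285; B: 0.126582; C: 0.0422374.
Posterior ∝ prior × likelihood. Numerator for B: 0.166667·0.126582 = 0.021097.
Normalizing constant: 0.5·0.285 + 0.166667·0.126582 + 0.333333·0.0422374 = 0.177676.
P(B | observation) = 0.021097 / 0.177676 = 0.118739.

0.119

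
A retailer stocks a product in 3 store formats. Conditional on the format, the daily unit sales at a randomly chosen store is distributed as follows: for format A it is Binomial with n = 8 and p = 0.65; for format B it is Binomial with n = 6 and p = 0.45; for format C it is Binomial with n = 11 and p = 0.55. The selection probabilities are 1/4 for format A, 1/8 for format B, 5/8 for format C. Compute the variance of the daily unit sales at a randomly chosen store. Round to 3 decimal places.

3.527

Per component, A: μ=5.2, E[X²]=28.86; B: μ=2.7, E[X²]=8.775; C: μ=6.05, E[X²]=39.325.
E[X] = 0.25·5.2 + 0.125·2.7 + 0.625·6.05 = 5.41875.
E[X²] = 0.25·28.86 + 0.125·8.775 + 0.625·39.325 = 32.89.
Var(X) = E[X²] − (E[X])² = 32.89 − 29.3629 = 3.52715.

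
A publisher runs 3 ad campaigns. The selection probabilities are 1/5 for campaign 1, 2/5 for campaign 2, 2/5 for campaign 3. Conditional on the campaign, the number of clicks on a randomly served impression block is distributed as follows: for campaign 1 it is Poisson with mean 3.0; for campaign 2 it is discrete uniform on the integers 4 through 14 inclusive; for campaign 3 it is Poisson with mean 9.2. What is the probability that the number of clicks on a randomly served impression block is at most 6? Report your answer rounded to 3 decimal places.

Conditional on each campaign, P(X ≤ 6): 1: 0.966491; 2: 0.272727; 3: 0.189165.
By total probability, P(X ≤ 6) = 0.2·0.966491 + 0.4·0.272727 + 0.4·0.189165 = 0.378055.

0.378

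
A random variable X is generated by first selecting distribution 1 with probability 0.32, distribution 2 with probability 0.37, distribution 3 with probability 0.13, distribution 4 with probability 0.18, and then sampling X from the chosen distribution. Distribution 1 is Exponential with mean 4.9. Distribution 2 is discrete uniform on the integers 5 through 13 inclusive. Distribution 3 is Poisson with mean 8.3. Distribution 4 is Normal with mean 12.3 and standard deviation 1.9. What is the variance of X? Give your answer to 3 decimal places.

18.627

Per component, 1: μ=4.9, E[X²]=48.02; 2: μ=9, E[X²]=87.6667; 3: μ=8.3, E[X²]=77.19; 4: μ=12.3, E[X²]=154.9.
E[X] = 0.32·4.9 + 0.37·9 + 0.13·8.3 + 0.18·12.3 = 8.191.
E[X²] = 0.32·48.02 + 0.37·87.6667 + 0.13·77.19 + 0.18·154.9 = 85.7198.
Var(X) = E[X²] − (E[X])² = 85.7198 − 67.0925 = 18.6273.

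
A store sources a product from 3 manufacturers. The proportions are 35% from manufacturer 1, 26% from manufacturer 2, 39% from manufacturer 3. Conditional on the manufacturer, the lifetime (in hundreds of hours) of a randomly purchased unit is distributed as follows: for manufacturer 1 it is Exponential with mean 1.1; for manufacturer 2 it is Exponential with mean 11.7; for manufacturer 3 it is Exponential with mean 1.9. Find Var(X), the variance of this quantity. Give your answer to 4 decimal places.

57.4734

Per component, 1: μ=1.1, E[X²]=2.42; 2: μ=11.7, E[X²]=273.78; 3: μ=1.9, E[X²]=7.22.
E[X] = 0.35·1.1 + 0.26·11.7 + 0.39·1.9 = 4.168.
E[X²] = 0.35·2.42 + 0.26·273.78 + 0.39·7.22 = 74.8456.
Var(X) = E[X²] − (E[X])² = 74.8456 − 17.3722 = 57.4734.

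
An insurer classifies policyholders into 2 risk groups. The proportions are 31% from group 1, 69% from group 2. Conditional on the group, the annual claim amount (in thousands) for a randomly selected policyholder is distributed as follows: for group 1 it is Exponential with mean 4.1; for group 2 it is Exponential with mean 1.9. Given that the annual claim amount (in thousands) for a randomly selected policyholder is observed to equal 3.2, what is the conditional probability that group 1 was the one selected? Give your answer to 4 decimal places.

0.3395

Likelihoods f(3.2 | ·): 1: 0.111752; 2: 0.0976794.
Posterior ∝ prior × likelihood. Numerator for 1: 0.31·0.111752 = 0.0346431.
Normalizing constant: 0.31·0.111752 + 0.69·0.0976794 = 0.102042.
P(1 | observation) = 0.0346431 / 0.102042 = 0.339499.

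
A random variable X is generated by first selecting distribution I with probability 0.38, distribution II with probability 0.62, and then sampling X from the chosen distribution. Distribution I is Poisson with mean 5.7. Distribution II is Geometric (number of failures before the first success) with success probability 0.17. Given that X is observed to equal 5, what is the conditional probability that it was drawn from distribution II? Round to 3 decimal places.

0.394

Likelihoods P(X=5 | ·): I: 0.16777; II: 0.0669637.
Posterior ∝ prior × likelihood. Numerator for II: 0.62·0.0669637 = 0.0415175.
Normalizing constant: 0.38·0.16777 + 0.62·0.0669637 = 0.10527.
P(II | observation) = 0.0415175 / 0.10527 = 0.39439.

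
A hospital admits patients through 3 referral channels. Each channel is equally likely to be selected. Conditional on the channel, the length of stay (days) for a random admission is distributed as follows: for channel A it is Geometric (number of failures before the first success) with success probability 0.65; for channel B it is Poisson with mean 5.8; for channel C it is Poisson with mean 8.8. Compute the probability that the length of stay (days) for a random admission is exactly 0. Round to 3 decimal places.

0.218

Conditional on each channel, P(X = 0): A: 0.65; B: 0.00302755; C: 0.000150733.
By total probability, P(X = 0) = 0.333333·0.65 + 0.333333·0.00302755 + 0.333333·0.000150733 = 0.217726.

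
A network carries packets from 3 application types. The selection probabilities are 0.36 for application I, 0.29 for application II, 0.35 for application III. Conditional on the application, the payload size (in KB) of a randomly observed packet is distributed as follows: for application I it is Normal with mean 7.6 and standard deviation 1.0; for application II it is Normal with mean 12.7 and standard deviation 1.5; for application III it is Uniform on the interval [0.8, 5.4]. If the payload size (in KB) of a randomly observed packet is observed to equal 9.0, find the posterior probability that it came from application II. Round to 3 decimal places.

Likelihoods f(9.0 | ·): I: 0.149727; II: 0.012694; III: 0.
Posterior ∝ prior × likelihood. Numerator for II: 0.29·0.012694 = 0.00368126.
Normalizing constant: 0.36·0.149727 + 0.29·0.012694 + 0.35·0 = 0.0575831.
P(II | observation) = 0.00368126 / 0.0575831 = 0.0639295.

0.064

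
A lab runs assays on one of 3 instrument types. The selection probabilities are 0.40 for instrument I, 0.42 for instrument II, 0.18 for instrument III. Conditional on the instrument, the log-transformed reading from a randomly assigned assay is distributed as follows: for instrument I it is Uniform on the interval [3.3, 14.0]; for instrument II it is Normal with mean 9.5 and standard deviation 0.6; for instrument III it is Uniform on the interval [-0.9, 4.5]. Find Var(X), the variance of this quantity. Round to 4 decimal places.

Per component, I: μ=8.65, E[X²]=84.3633; II: μ=9.5, E[X²]=90.61; III: μ=1.8, E[X²]=5.67.
E[X] = 0.4·8.65 + 0.42·9.5 + 0.18·1.8 = 7.774.
E[X²] = 0.4·84.3633 + 0.42·90.61 + 0.18·5.67 = 72.8221.
Var(X) = E[X²] − (E[X])² = 72.8221 − 60.4351 = 12.3871.

12.3871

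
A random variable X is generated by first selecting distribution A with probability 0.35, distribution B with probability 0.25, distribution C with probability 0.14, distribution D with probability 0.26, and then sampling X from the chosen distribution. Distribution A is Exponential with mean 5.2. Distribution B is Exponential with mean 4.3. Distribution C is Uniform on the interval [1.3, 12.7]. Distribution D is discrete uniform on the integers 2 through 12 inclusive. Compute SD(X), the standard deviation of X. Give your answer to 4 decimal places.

4.4109

Per component, A: μ=5.2, E[X²]=54.08; B: μ=4.3, E[X²]=36.98; C: μ=7, E[X²]=59.83; D: μ=7, E[X²]=59.
E[X] = 0.35·5.2 + 0.25·4.3 + 0.14·7 + 0.26·7 = 5.695.
E[X²] = 0.35·54.08 + 0.25·36.98 + 0.14·59.83 + 0.26·59 = 51.8892.
Var(X) = E[X²] − (E[X])² = 51.8892 − 32.433 = 19.4562.
SD(X) = √19.4562 = 4.41092.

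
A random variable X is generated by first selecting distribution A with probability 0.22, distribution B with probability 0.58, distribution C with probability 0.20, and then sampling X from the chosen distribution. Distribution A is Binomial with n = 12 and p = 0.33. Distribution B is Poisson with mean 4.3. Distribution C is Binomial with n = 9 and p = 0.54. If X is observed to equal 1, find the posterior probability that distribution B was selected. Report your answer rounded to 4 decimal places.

Likelihoods P(X=1 | ·): A: 0.0483635; B: 0.0583448; C: 0.00974314.
Posterior ∝ prior × likelihood. Numerator for B: 0.58·0.0583448 = 0.03384.
Normalizing constant: 0.22·0.0483635 + 0.58·0.0583448 + 0.2·0.00974314 = 0.0464286.
P(B | observation) = 0.03384 / 0.0464286 = 0.728861.

0.7289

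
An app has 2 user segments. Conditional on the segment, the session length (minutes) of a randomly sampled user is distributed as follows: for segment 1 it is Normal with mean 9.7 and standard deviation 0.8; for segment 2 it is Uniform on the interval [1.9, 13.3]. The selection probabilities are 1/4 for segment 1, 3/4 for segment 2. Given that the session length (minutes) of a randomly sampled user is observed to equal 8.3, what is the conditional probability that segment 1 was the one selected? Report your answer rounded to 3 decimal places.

Likelihoods f(8.3 | ·): 1: 0.107847; 2: 0.0877193.
Posterior ∝ prior × likelihood. Numerator for 1: 0.25·0.107847 = 0.0269617.
Normalizing constant: 0.25·0.107847 + 0.75·0.0877193 = 0.0927511.
P(1 | observation) = 0.0269617 / 0.0927511 = 0.290688.

0.291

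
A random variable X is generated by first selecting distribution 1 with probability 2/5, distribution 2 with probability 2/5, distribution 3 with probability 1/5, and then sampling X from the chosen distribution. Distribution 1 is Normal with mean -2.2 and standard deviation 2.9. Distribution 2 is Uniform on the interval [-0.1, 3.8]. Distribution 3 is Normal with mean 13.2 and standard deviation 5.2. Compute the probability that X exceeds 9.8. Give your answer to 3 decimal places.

0.149

Conditional on each component, P(X > 9.8): 1: 1.75226e-05; 2: 0; 3: 0.743395.
By total probability, P(X > 9.8) = 0.4·1.75226e-05 + 0.4·0 + 0.2·0.743395 = 0.148686.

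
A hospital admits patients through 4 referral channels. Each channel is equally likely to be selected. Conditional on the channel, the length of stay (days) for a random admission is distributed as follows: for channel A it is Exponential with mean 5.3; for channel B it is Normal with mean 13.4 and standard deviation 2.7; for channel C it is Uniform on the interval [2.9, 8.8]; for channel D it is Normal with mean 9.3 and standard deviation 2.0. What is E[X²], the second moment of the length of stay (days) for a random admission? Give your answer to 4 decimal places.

92.6608

For each component E[X²] = Var + (mean)², giving A: 56.18; B: 186.85; C: 37.1233; D: 90.49.
Overall E[X²] = 0.25·56.18 + 0.25·186.85 + 0.25·37.1233 + 0.25·90.49 = 92.6608.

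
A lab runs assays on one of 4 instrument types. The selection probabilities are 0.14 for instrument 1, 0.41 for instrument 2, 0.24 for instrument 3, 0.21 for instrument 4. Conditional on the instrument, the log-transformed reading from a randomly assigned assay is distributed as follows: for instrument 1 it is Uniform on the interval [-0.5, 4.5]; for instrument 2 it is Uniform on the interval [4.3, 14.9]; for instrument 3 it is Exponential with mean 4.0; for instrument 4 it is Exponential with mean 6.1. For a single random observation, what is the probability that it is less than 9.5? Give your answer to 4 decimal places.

0.7246

Conditional on each instrument, P(X < 9.5): 1: 1; 2: 0.490566; 3: 0.906986; 4: 0.789312.
By total probability, P(X < 9.5) = 0.14·1 + 0.41·0.490566 + 0.24·0.906986 + 0.21·0.789312 = 0.724564.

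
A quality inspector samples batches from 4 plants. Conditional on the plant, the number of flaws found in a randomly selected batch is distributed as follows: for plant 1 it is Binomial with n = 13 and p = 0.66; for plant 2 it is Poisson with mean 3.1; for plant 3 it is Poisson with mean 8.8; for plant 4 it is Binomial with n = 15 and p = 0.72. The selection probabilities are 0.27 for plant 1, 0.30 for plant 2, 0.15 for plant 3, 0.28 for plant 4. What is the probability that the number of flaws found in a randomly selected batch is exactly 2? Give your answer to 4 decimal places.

0.0659

Conditional on each plant, P(X = 2): 1: 0.000238479; 2: 0.216461; 3: 0.00583638; 4: 3.53923e-06.
By total probability, P(X = 2) = 0.27·0.000238479 + 0.3·0.216461 + 0.15·0.00583638 + 0.28·3.53923e-06 = 0.0658793.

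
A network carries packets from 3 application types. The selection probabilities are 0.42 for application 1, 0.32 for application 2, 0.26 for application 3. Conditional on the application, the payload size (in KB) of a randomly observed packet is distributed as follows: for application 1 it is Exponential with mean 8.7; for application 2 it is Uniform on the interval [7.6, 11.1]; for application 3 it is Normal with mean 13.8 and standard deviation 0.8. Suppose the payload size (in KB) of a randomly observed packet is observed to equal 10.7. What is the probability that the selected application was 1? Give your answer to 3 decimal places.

Likelihoods f(10.7 | ·): 1: 0.0336007; 2: 0.285714; 3: 0.000273665.
Posterior ∝ prior × likelihood. Numerator for 1: 0.42·0.0336007 = 0.0141123.
Normalizing constant: 0.42·0.0336007 + 0.32·0.285714 + 0.26·0.000273665 = 0.105612.
P(1 | observation) = 0.0141123 / 0.105612 = 0.133624.

0.134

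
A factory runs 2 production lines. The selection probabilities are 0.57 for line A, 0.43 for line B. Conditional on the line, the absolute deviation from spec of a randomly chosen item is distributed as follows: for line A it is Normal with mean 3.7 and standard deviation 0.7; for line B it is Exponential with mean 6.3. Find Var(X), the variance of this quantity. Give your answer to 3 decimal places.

19.003

Per component, A: μ=3.7, E[X²]=14.18; B: μ=6.3, E[X²]=79.38.
E[X] = 0.57·3.7 + 0.43·6.3 = 4.818.
E[X²] = 0.57·14.18 + 0.43·79.38 = 42.216.
Var(X) = E[X²] − (E[X])² = 42.216 − 23.2131 = 19.0029.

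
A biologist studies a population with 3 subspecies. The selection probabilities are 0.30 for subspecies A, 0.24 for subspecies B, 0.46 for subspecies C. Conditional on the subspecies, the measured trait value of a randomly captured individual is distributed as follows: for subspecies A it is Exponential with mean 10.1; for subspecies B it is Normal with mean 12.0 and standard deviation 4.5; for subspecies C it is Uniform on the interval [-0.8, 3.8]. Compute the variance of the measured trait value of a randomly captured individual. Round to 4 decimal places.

Per component, A: μ=10.1, E[X²]=204.02; B: μ=12, E[X²]=164.25; C: μ=1.5, E[X²]=4.01333.
E[X] = 0.3·10.1 + 0.24·12 + 0.46·1.5 = 6.6.
E[X²] = 0.3·204.02 + 0.24·164.25 + 0.46·4.01333 = 102.472.
Var(X) = E[X²] − (E[X])² = 102.472 − 43.56 = 58.9121.

58.9121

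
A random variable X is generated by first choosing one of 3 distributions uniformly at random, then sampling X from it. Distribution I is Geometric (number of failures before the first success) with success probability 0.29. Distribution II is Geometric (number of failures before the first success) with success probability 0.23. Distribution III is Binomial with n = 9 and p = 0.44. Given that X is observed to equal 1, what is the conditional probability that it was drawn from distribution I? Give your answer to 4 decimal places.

0.4887

Likelihoods P(X=1 | ·): I: 0.2059; II: 0.1771; III: 0.0383001.
Posterior ∝ prior × likelihood. Numerator for I: 0.333333·0.2059 = 0.0686333.
Normalizing constant: 0.333333·0.2059 + 0.333333·0.1771 + 0.333333·0.0383001 = 0.140433.
P(I | observation) = 0.0686333 / 0.140433 = 0.488725.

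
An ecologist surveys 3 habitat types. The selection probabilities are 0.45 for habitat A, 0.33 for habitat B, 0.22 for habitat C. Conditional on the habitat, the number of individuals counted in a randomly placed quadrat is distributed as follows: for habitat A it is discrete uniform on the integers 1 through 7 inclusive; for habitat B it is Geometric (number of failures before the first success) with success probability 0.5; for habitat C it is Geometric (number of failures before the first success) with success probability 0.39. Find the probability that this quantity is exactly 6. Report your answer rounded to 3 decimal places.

0.071

Conditional on each habitat, P(X = 6): A: 0.142857; B: 0.0078125; C: 0.0200929.
By total probability, P(X = 6) = 0.45·0.142857 + 0.33·0.0078125 + 0.22·0.0200929 = 0.0712843.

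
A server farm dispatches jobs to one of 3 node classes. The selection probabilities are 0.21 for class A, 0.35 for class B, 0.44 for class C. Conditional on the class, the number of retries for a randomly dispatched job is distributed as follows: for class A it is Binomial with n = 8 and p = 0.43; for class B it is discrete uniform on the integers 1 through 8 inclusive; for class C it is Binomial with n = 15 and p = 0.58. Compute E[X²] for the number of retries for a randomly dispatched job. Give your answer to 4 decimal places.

For each component E[X²] = Var + (mean)², giving A: 13.7944; B: 25.5; C: 79.344.
Overall E[X²] = 0.21·13.7944 + 0.35·25.5 + 0.44·79.344 = 46.7332.

46.7332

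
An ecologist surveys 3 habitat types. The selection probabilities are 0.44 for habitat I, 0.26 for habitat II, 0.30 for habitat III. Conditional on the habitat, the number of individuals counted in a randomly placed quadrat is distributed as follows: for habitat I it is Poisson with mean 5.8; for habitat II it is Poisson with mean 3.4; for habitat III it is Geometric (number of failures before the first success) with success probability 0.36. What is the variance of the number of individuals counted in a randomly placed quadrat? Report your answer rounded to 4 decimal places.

Per component, I: μ=5.8, E[X²]=39.44; II: μ=3.4, E[X²]=14.96; III: μ=1.77778, E[X²]=8.09877.
E[X] = 0.44·5.8 + 0.26·3.4 + 0.3·1.77778 = 3.96933.
E[X²] = 0.44·39.44 + 0.26·14.96 + 0.3·8.09877 = 23.6728.
Var(X) = E[X²] − (E[X])² = 23.6728 − 15.7556 = 7.91722.

7.9172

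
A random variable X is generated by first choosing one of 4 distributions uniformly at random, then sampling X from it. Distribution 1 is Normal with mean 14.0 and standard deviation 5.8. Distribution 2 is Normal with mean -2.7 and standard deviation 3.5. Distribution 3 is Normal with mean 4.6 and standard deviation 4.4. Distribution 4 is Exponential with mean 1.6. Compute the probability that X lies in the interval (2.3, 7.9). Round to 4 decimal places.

0.2258

Conditional on each component, P(2.3 < X < 7.9): 1: 0.124628; 2: 0.0753352; 3: 0.472791; 4: 0.230348.
By total probability, P(2.3 < X < 7.9) = 0.25·0.124628 + 0.25·0.0753352 + 0.25·0.472791 + 0.25·0.230348 = 0.225775.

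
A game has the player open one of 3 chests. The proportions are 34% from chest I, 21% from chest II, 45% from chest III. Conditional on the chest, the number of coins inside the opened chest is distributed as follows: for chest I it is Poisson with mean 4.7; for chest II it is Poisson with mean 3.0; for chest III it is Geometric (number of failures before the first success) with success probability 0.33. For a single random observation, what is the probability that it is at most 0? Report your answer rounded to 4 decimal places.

0.1620

Conditional on each chest, P(X ≤ 0): I: 0.00909528; II: 0.0497871; III: 0.33.
By total probability, P(X ≤ 0) = 0.34·0.00909528 + 0.21·0.0497871 + 0.45·0.33 = 0.162048.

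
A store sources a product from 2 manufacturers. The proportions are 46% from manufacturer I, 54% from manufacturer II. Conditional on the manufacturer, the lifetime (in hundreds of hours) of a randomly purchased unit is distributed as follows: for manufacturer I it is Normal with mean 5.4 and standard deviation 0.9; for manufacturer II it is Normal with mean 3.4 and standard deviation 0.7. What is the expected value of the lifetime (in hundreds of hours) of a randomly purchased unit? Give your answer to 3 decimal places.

4.320

Component means — I: 5.4; II: 3.4.
E[X] = 0.46·5.4 + 0.54·3.4 = 4.32.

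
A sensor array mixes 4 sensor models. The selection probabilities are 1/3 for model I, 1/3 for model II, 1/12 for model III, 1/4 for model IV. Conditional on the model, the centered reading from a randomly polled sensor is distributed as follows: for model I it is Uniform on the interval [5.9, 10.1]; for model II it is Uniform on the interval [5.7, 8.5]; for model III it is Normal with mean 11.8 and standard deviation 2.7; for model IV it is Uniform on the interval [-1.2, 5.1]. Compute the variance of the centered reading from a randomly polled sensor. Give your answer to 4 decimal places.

Per component, I: μ=8, E[X²]=65.47; II: μ=7.1, E[X²]=51.0633; III: μ=11.8, E[X²]=146.53; IV: μ=1.95, E[X²]=7.11.
E[X] = 0.333333·8 + 0.333333·7.1 + 0.0833333·11.8 + 0.25·1.95 = 6.50417.
E[X²] = 0.333333·65.47 + 0.333333·51.0633 + 0.0833333·146.53 + 0.25·7.11 = 52.8328.
Var(X) = E[X²] − (E[X])² = 52.8328 − 42.3042 = 10.5286.

10.5286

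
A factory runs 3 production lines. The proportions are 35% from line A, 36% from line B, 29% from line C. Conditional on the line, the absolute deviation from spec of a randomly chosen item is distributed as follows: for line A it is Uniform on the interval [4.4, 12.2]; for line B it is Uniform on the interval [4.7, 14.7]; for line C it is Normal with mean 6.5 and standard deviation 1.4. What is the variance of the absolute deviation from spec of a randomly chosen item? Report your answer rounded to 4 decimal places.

Per component, A: μ=8.3, E[X²]=73.96; B: μ=9.7, E[X²]=102.423; C: μ=6.5, E[X²]=44.21.
E[X] = 0.35·8.3 + 0.36·9.7 + 0.29·6.5 = 8.282.
E[X²] = 0.35·73.96 + 0.36·102.423 + 0.29·44.21 = 75.5793.
Var(X) = E[X²] − (E[X])² = 75.5793 − 68.5915 = 6.98778.

6.9878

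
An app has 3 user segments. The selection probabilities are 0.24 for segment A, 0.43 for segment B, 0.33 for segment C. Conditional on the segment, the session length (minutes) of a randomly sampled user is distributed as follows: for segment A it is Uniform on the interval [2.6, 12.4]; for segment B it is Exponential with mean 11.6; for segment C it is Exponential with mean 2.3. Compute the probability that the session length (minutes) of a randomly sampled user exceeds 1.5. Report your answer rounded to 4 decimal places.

Conditional on each segment, P(X > 1.5): A: 1; B: 0.878701; C: 0.520912.
By total probability, P(X > 1.5) = 0.24·1 + 0.43·0.878701 + 0.33·0.520912 = 0.789743.

0.7897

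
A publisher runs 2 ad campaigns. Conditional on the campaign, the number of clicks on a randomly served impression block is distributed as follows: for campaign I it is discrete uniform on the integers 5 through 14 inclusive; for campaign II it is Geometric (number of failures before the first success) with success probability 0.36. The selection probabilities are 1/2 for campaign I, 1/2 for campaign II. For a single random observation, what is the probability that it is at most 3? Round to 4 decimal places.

Conditional on each campaign, P(X ≤ 3): I: 0; II: 0.832228.
By total probability, P(X ≤ 3) = 0.5·0 + 0.5·0.832228 = 0.416114.

0.4161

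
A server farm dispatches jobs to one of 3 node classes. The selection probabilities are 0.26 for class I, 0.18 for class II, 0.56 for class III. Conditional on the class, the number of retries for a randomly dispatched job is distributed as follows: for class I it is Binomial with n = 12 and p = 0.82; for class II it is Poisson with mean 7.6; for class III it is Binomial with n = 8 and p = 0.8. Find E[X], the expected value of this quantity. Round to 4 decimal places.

7.5104

Component means — I: 9.84; II: 7.6; III: 6.4.
E[X] = 0.26·9.84 + 0.18·7.6 + 0.56·6.4 = 7.5104.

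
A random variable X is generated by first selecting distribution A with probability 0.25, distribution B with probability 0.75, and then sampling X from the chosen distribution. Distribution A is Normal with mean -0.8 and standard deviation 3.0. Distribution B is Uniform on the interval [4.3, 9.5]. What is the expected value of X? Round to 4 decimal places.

Component means — A: -0.8; B: 6.9.
E[X] = 0.25·-0.8 + 0.75·6.9 = 4.975.

4.9750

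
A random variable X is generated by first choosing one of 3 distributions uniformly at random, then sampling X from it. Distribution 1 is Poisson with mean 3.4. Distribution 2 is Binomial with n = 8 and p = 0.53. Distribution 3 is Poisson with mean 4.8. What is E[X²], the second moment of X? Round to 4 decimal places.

20.9235

For each component E[X²] = Var + (mean)², giving 1: 14.96; 2: 19.9704; 3: 27.84.
Overall E[X²] = 0.333333·14.96 + 0.333333·19.9704 + 0.333333·27.84 = 20.9235.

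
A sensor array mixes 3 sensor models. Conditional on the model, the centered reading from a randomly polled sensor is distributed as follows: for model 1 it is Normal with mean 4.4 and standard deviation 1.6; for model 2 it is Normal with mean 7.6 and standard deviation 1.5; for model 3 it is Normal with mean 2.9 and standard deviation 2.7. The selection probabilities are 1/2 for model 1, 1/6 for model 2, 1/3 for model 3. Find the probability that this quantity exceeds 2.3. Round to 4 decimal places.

Conditional on each model, P(X > 2.3): 1: 0.905324; 2: 0.999795; 3: 0.58793.
By total probability, P(X > 2.3) = 0.5·0.905324 + 0.166667·0.999795 + 0.333333·0.58793 = 0.815271.

0.8153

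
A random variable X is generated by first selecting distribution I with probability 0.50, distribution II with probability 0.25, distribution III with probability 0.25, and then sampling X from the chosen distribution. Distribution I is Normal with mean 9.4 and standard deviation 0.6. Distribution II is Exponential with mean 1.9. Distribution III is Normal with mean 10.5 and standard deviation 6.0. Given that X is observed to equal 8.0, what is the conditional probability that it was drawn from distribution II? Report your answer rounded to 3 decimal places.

Likelihoods f(8.0 | ·): I: 0.0437031; II: 0.00780977; III: 0.0609621.
Posterior ∝ prior × likelihood. Numerator for II: 0.25·0.00780977 = 0.00195244.
Normalizing constant: 0.5·0.0437031 + 0.25·0.00780977 + 0.25·0.0609621 = 0.0390445.
P(II | observation) = 0.00195244 / 0.0390445 = 0.0500055.

0.050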